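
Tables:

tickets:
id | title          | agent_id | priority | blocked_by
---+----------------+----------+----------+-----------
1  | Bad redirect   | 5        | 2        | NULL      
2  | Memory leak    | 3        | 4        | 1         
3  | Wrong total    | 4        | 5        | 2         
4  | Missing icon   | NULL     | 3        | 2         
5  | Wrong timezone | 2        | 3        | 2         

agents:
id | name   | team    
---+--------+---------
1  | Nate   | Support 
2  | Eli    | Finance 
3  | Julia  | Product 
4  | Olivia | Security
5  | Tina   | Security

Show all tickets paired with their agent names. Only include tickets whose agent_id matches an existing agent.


INNER JOIN keeps only tickets rows whose agent_id matches an id in agents. Walk through each ticket:
  - ticket 1 (Bad redirect): agent_id=5 -> matches Tina
  - ticket 2 (Memory leak): agent_id=3 -> matches Julia
  - ticket 3 (Wrong total): agent_id=4 -> matches Olivia
  - ticket 4 (Missing icon): agent_id=NULL, no match -> dropped
  - ticket 5 (Wrong timezone): agent_id=2 -> matches Eli
So 1 of 5 rows is dropped.

SQL:
SELECT a.title, b.name AS agent
FROM tickets a
INNER JOIN agents b ON a.agent_id = b.id

Result:
title          | agent 
---------------+-------
Bad redirect   | Tina  
Memory leak    | Julia 
Wrong total    | Olivia
Wrong timezone | Eli   


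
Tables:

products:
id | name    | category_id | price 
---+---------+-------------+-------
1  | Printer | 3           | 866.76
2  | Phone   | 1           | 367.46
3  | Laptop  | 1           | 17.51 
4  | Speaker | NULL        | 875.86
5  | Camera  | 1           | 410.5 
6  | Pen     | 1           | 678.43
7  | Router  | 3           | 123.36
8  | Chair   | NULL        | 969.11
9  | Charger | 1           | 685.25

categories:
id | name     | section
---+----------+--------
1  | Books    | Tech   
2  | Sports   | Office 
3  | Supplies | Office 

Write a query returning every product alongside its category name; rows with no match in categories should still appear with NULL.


LEFT JOIN keeps every row from products (the left table); where category_id has no match in categories, the category columns become NULL. Walk through each product:
  - product 1 (Printer): category_id=3 -> matches Supplies
  - product 2 (Phone): category_id=1 -> matches Books
  - product 3 (Laptop): category_id=1 -> matches Books
  - product 4 (Speaker): category_id=NULL, no match -> kept with NULL
  - product 5 (Camera): category_id=1 -> matches Books
  - product 6 (Pen): category_id=1 -> matches Books
  - product 7 (Router): category_id=3 -> matches Supplies
  - product 8 (Chair): category_id=NULL, no match -> kept with NULL
  - product 9 (Charger): category_id=1 -> matches Books
All 9 rows appear; 2 have NULL category.

SQL:
SELECT a.name, b.name AS category
FROM products a
LEFT JOIN categories b ON a.category_id = b.id

Result:
name    | category
--------+---------
Printer | Supplies
Phone   | Books   
Laptop  | Books   
Speaker | NULL    
Camera  | Books   
Pen     | Books   
Router  | Supplies
Chair   | NULL    
Charger | Books   


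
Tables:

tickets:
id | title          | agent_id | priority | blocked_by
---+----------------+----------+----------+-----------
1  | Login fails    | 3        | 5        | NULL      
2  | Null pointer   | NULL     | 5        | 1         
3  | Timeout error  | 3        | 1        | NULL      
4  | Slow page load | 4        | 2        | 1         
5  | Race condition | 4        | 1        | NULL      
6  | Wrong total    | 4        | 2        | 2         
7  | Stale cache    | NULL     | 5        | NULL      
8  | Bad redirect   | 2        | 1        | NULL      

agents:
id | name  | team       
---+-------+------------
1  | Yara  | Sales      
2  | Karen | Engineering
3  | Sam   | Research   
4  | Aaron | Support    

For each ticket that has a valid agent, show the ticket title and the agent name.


INNER JOIN keeps only tickets rows whose agent_id matches an id in agents. Walk through each ticket:
  - ticket 1 (Login fails): agent_id=3 -> matches Sam
  - ticket 2 (Null pointer): agent_id=NULL, no match -> dropped
  - ticket 3 (Timeout error): agent_id=3 -> matches Sam
  - ticket 4 (Slow page load): agent_id=4 -> matches Aaron
  - ticket 5 (Race condition): agent_id=4 -> matches Aaron
  - ticket 6 (Wrong total): agent_id=4 -> matches Aaron
  - ticket 7 (Stale cache): agent_id=NULL, no match -> dropped
  - ticket 8 (Bad redirect): agent_id=2 -> matches Karen
So 2 of 8 rows are dropped.

SQL:
SELECT a.title, b.name AS agent
FROM tickets a
INNER JOIN agents b ON a.agent_id = b.id

Result:
title          | agent
---------------+------
Login fails    | Sam  
Timeout error  | Sam  
Slow page load | Aaron
Race condition | Aaron
Wrong total    | Aaron
Bad redirect   | Karen


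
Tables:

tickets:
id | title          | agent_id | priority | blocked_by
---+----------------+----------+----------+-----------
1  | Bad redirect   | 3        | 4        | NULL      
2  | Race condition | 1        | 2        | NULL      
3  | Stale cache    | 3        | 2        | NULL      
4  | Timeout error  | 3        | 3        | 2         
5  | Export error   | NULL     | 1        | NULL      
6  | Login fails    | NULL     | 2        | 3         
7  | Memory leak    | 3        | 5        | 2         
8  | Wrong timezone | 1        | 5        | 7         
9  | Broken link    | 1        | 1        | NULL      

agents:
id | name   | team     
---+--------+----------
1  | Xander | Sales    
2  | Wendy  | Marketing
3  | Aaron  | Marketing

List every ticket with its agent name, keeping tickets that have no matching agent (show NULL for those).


LEFT JOIN keeps every row from tickets (the left table); where agent_id has no match in agents, the agent columns become NULL. Walk through each ticket:
  - ticket 1 (Bad redirect): agent_id=3 -> matches Aaron
  - ticket 2 (Race condition): agent_id=1 -> matches Xander
  - ticket 3 (Stale cache): agent_id=3 -> matches Aaron
  - ticket 4 (Timeout error): agent_id=3 -> matches Aaron
  - ticket 5 (Export error): agent_id=NULL, no match -> kept with NULL
  - ticket 6 (Login fails): agent_id=NULL, no match -> kept with NULL
  - ticket 7 (Memory leak): agent_id=3 -> matches Aaron
  - ticket 8 (Wrong timezone): agent_id=1 -> matches Xander
  - ticket 9 (Broken link): agent_id=1 -> matches Xander
All 9 rows appear; 2 have NULL agent.

SQL:
SELECT a.title, b.name AS agent
FROM tickets a
LEFT JOIN agents b ON a.agent_id = b.id

Result:
title          | agent 
---------------+-------
Bad redirect   | Aaron 
Race condition | Xander
Stale cache    | Aaron 
Timeout error  | Aaron 
Export error   | NULL  
Login fails    | NULL  
Memory leak    | Aaron 
Wrong timezone | Xander
Broken link    | Xander


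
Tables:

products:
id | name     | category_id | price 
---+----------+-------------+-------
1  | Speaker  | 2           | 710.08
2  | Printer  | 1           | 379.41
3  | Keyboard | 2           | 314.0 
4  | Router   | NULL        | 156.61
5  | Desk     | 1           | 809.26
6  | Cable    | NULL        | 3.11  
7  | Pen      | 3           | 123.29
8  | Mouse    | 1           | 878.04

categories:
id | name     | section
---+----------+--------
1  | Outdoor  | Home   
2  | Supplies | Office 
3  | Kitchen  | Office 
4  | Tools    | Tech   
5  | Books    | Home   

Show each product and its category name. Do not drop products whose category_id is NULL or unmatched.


LEFT JOIN keeps every row from products (the left table); where category_id has no match in categories, the category columns become NULL. Walk through each product:
  - product 1 (Speaker): category_id=2 -> matches Supplies
  - product 2 (Printer): category_id=1 -> matches Outdoor
  - product 3 (Keyboard): category_id=2 -> matches Supplies
  - product 4 (Router): category_id=NULL, no match -> kept with NULL
  - product 5 (Desk): category_id=1 -> matches Outdoor
  - product 6 (Cable): category_id=NULL, no match -> kept with NULL
  - product 7 (Pen): category_id=3 -> matches Kitchen
  - product 8 (Mouse): category_id=1 -> matches Outdoor
All 8 rows appear; 2 have NULL category.

SQL:
SELECT a.name, b.name AS category
FROM products a
LEFT JOIN categories b ON a.category_id = b.id

Result:
name     | category
---------+---------
Speaker  | Supplies
Printer  | Outdoor 
Keyboard | Supplies
Router   | NULL    
Desk     | Outdoor 
Cable    | NULL    
Pen      | Kitchen 
Mouse    | Outdoor 


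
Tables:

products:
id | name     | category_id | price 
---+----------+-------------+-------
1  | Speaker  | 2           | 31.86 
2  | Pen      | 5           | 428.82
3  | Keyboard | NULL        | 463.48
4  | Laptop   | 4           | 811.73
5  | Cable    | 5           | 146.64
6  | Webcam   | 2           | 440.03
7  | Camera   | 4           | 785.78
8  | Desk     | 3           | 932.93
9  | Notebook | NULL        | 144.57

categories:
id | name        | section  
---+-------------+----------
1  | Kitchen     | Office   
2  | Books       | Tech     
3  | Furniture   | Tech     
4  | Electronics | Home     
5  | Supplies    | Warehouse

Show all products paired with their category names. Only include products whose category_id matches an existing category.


INNER JOIN keeps only products rows whose category_id matches an id in categories. Walk through each product:
  - product 1 (Speaker): category_id=2 -> matches Books
  - product 2 (Pen): category_id=5 -> matches Supplies
  - product 3 (Keyboard): category_id=NULL, no match -> dropped
  - product 4 (Laptop): category_id=4 -> matches Electronics
  - product 5 (Cable): category_id=5 -> matches Supplies
  - product 6 (Webcam): category_id=2 -> matches Books
  - product 7 (Camera): category_id=4 -> matches Electronics
  - product 8 (Desk): category_id=3 -> matches Furniture
  - product 9 (Notebook): category_id=NULL, no match -> dropped
So 2 of 9 rows are dropped.

SQL:
SELECT a.name, b.name AS category
FROM products a
INNER JOIN categories b ON a.category_id = b.id

Result:
name    | category   
--------+------------
Speaker | Books      
Pen     | Supplies   
Laptop  | Electronics
Cable   | Supplies   
Webcam  | Books      
Camera  | Electronics
Desk    | Furniture  


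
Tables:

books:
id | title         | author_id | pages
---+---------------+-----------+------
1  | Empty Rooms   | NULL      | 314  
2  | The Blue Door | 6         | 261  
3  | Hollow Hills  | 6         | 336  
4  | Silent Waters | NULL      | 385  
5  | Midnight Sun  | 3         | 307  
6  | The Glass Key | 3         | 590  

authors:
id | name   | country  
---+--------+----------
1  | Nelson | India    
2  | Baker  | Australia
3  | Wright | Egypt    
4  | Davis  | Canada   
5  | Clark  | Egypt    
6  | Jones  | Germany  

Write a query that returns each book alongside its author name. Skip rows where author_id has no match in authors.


INNER JOIN keeps only books rows whose author_id matches an id in authors. Walk through each book:
  - book 1 (Empty Rooms): author_id=NULL, no match -> dropped
  - book 2 (The Blue Door): author_id=6 -> matches Jones
  - book 3 (Hollow Hills): author_id=6 -> matches Jones
  - book 4 (Silent Waters): author_id=NULL, no match -> dropped
  - book 5 (Midnight Sun): author_id=3 -> matches Wright
  - book 6 (The Glass Key): author_id=3 -> matches Wright
So 2 of 6 rows are dropped.

SQL:
SELECT a.title, b.name AS author
FROM books a
INNER JOIN authors b ON a.author_id = b.id

Result:
title         | author
--------------+-------
The Blue Door | Jones 
Hollow Hills  | Jones 
Midnight Sun  | Wright
The Glass Key | Wright


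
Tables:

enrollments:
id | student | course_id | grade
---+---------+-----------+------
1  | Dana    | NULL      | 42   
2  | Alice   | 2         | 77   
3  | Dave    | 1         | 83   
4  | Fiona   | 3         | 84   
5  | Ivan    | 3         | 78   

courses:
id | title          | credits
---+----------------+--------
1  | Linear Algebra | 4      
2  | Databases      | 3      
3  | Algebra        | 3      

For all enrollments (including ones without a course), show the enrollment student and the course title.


LEFT JOIN keeps every row from enrollments (the left table); where course_id has no match in courses, the course columns become NULL. Walk through each enrollment:
  - enrollment 1 (Dana): course_id=NULL, no match -> kept with NULL
  - enrollment 2 (Alice): course_id=2 -> matches Databases
  - enrollment 3 (Dave): course_id=1 -> matches Linear Algebra
  - enrollment 4 (Fiona): course_id=3 -> matches Algebra
  - enrollment 5 (Ivan): course_id=3 -> matches Algebra
All 5 rows appear; 1 has NULL course.

SQL:
SELECT a.student, b.title AS course
FROM enrollments a
LEFT JOIN courses b ON a.course_id = b.id

Result:
student | course        
--------+---------------
Dana    | NULL          
Alice   | Databases     
Dave    | Linear Algebra
Fiona   | Algebra       
Ivan    | Algebra       


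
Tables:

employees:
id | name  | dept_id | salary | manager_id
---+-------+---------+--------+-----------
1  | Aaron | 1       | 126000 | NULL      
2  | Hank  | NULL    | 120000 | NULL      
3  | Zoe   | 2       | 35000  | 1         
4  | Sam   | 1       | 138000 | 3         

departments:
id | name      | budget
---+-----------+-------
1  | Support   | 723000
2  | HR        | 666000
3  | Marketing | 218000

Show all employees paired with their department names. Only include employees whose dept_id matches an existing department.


INNER JOIN keeps only employees rows whose dept_id matches an id in departments. Walk through each employee:
  - employee 1 (Aaron): dept_id=1 -> matches Support
  - employee 2 (Hank): dept_id=NULL, no match -> dropped
  - employee 3 (Zoe): dept_id=2 -> matches HR
  - employee 4 (Sam): dept_id=1 -> matches Support
So 1 of 4 rows is dropped.

SQL:
SELECT a.name, b.name AS department
FROM employees a
INNER JOIN departments b ON a.dept_id = b.id

Result:
name  | department
------+-----------
Aaron | Support   
Zoe   | HR        
Sam   | Support   


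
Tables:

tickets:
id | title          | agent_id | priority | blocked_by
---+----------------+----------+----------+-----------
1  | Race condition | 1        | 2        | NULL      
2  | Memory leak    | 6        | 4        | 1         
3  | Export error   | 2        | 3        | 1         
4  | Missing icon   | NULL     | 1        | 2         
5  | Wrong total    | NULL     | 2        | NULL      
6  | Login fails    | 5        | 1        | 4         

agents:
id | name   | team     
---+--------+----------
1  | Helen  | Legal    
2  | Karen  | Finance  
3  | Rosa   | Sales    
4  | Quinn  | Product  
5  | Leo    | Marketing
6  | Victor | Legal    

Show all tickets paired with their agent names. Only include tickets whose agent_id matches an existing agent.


INNER JOIN keeps only tickets rows whose agent_id matches an id in agents. Walk through each ticket:
  - ticket 1 (Race condition): agent_id=1 -> matches Helen
  - ticket 2 (Memory leak): agent_id=6 -> matches Victor
  - ticket 3 (Export error): agent_id=2 -> matches Karen
  - ticket 4 (Missing icon): agent_id=NULL, no match -> dropped
  - ticket 5 (Wrong total): agent_id=NULL, no match -> dropped
  - ticket 6 (Login fails): agent_id=5 -> matches Leo
So 2 of 6 rows are dropped.

SQL:
SELECT a.title, b.name AS agent
FROM tickets a
INNER JOIN agents b ON a.agent_id = b.id

Result:
title          | agent 
---------------+-------
Race condition | Helen 
Memory leak    | Victor
Export error   | Karen 
Login fails    | Leo   


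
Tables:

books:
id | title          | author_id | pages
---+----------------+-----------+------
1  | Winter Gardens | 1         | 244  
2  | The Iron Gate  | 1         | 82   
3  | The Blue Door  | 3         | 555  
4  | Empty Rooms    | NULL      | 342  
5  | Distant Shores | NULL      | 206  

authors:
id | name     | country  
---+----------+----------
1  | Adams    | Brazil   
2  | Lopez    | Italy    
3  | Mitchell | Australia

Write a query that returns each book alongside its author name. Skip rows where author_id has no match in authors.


INNER JOIN keeps only books rows whose author_id matches an id in authors. Walk through each book:
  - book 1 (Winter Gardens): author_id=1 -> matches Adams
  - book 2 (The Iron Gate): author_id=1 -> matches Adams
  - book 3 (The Blue Door): author_id=3 -> matches Mitchell
  - book 4 (Empty Rooms): author_id=NULL, no match -> dropped
  - book 5 (Distant Shores): author_id=NULL, no match -> dropped
So 2 of 5 rows are dropped.

SQL:
SELECT a.title, b.name AS author
FROM books a
INNER JOIN authors b ON a.author_id = b.id

Result:
title          | author  
---------------+---------
Winter Gardens | Adams   
The Iron Gate  | Adams   
The Blue Door  | Mitchell


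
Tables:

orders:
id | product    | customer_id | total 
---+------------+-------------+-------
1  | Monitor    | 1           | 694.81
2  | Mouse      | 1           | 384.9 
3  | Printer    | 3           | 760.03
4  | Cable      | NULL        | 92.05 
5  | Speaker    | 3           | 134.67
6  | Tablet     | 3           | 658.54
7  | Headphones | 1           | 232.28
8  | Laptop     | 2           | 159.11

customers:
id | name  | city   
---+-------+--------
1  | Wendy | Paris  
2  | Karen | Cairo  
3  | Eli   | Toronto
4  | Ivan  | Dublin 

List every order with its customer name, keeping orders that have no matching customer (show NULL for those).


LEFT JOIN keeps every row from orders (the left table); where customer_id has no match in customers, the customer columns become NULL. Walk through each order:
  - order 1 (Monitor): customer_id=1 -> matches Wendy
  - order 2 (Mouse): customer_id=1 -> matches Wendy
  - order 3 (Printer): customer_id=3 -> matches Eli
  - order 4 (Cable): customer_id=NULL, no match -> kept with NULL
  - order 5 (Speaker): customer_id=3 -> matches Eli
  - order 6 (Tablet): customer_id=3 -> matches Eli
  - order 7 (Headphones): customer_id=1 -> matches Wendy
  - order 8 (Laptop): customer_id=2 -> matches Karen
All 8 rows appear; 1 has NULL customer.

SQL:
SELECT a.product, b.name AS customer
FROM orders a
LEFT JOIN customers b ON a.customer_id = b.id

Result:
product    | customer
-----------+---------
Monitor    | Wendy   
Mouse      | Wendy   
Printer    | Eli     
Cable      | NULL    
Speaker    | Eli     
Tablet     | Eli     
Headphones | Wendy   
Laptop     | Karen   


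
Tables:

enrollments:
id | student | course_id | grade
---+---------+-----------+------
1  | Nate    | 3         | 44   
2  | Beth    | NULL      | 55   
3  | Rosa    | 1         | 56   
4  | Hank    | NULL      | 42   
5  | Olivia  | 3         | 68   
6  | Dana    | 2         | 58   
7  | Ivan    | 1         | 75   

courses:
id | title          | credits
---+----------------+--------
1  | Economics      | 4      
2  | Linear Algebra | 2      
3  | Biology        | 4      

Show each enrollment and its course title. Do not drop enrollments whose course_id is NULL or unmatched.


LEFT JOIN keeps every row from enrollments (the left table); where course_id has no match in courses, the course columns become NULL. Walk through each enrollment:
  - enrollment 1 (Nate): course_id=3 -> matches Biology
  - enrollment 2 (Beth): course_id=NULL, no match -> kept with NULL
  - enrollment 3 (Rosa): course_id=1 -> matches Economics
  - enrollment 4 (Hank): course_id=NULL, no match -> kept with NULL
  - enrollment 5 (Olivia): course_id=3 -> matches Biology
  - enrollment 6 (Dana): course_id=2 -> matches Linear Algebra
  - enrollment 7 (Ivan): course_id=1 -> matches Economics
All 7 rows appear; 2 have NULL course.

SQL:
SELECT a.student, b.title AS course
FROM enrollments a
LEFT JOIN courses b ON a.course_id = b.id

Result:
student | course        
--------+---------------
Nate    | Biology       
Beth    | NULL          
Rosa    | Economics     
Hank    | NULL          
Olivia  | Biology       
Dana    | Linear Algebra
Ivan    | Economics     


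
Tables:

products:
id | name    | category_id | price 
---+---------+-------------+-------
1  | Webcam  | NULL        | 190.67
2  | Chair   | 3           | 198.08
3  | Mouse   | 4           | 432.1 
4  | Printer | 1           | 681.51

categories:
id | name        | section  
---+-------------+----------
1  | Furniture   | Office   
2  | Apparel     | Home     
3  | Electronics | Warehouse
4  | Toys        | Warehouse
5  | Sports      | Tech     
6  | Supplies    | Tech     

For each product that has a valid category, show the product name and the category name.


INNER JOIN keeps only products rows whose category_id matches an id in categories. Walk through each product:
  - product 1 (Webcam): category_id=NULL, no match -> dropped
  - product 2 (Chair): category_id=3 -> matches Electronics
  - product 3 (Mouse): category_id=4 -> matches Toys
  - product 4 (Printer): category_id=1 -> matches Furniture
So 1 of 4 rows is dropped.

SQL:
SELECT a.name, b.name AS category
FROM products a
INNER JOIN categories b ON a.category_id = b.id

Result:
name    | category   
--------+------------
Chair   | Electronics
Mouse   | Toys       
Printer | Furniture  


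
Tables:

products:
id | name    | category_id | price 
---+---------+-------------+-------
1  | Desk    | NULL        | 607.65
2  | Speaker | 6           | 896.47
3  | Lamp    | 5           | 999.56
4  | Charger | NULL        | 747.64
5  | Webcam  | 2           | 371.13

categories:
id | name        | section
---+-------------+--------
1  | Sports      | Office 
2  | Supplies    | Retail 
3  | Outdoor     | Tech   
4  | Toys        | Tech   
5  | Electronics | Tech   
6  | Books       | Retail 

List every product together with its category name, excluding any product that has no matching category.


INNER JOIN keeps only products rows whose category_id matches an id in categories. Walk through each product:
  - product 1 (Desk): category_id=NULL, no match -> dropped
  - product 2 (Speaker): category_id=6 -> matches Books
  - product 3 (Lamp): category_id=5 -> matches Electronics
  - product 4 (Charger): category_id=NULL, no match -> dropped
  - product 5 (Webcam): category_id=2 -> matches Supplies
So 2 of 5 rows are dropped.

SQL:
SELECT a.name, b.name AS category
FROM products a
INNER JOIN categories b ON a.category_id = b.id

Result:
name    | category   
--------+------------
Speaker | Books      
Lamp    | Electronics
Webcam  | Supplies   


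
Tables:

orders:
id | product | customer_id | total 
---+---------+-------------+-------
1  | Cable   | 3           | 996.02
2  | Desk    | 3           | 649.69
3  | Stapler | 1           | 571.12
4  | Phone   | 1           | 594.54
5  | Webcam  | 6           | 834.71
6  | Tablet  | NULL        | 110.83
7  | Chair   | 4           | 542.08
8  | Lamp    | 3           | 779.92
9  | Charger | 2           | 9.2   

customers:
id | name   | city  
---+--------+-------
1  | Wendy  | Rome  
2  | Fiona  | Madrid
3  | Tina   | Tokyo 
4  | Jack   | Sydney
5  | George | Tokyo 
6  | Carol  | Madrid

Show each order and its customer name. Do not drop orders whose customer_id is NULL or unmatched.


LEFT JOIN keeps every row from orders (the left table); where customer_id has no match in customers, the customer columns become NULL. Walk through each order:
  - order 1 (Cable): customer_id=3 -> matches Tina
  - order 2 (Desk): customer_id=3 -> matches Tina
  - order 3 (Stapler): customer_id=1 -> matches Wendy
  - order 4 (Phone): customer_id=1 -> matches Wendy
  - order 5 (Webcam): customer_id=6 -> matches Carol
  - order 6 (Tablet): customer_id=NULL, no match -> kept with NULL
  - order 7 (Chair): customer_id=4 -> matches Jack
  - order 8 (Lamp): customer_id=3 -> matches Tina
  - order 9 (Charger): customer_id=2 -> matches Fiona
All 9 rows appear; 1 has NULL customer.

SQL:
SELECT a.product, b.name AS customer
FROM orders a
LEFT JOIN customers b ON a.customer_id = b.id

Result:
product | customer
--------+---------
Cable   | Tina    
Desk    | Tina    
Stapler | Wendy   
Phone   | Wendy   
Webcam  | Carol   
Tablet  | NULL    
Chair   | Jack    
Lamp    | Tina    
Charger | Fiona   


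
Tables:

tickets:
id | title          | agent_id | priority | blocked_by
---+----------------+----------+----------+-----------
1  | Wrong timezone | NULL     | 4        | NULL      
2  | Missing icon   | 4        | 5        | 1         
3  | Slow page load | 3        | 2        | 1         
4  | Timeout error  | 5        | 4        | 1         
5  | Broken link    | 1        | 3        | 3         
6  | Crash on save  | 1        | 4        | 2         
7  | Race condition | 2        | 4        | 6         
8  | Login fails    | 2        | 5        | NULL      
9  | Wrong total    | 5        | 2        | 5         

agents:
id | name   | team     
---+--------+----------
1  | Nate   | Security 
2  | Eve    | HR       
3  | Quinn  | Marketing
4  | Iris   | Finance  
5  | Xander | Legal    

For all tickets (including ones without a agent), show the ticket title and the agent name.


LEFT JOIN keeps every row from tickets (the left table); where agent_id has no match in agents, the agent columns become NULL. Walk through each ticket:
  - ticket 1 (Wrong timezone): agent_id=NULL, no match -> kept with NULL
  - ticket 2 (Missing icon): agent_id=4 -> matches Iris
  - ticket 3 (Slow page load): agent_id=3 -> matches Quinn
  - ticket 4 (Timeout error): agent_id=5 -> matches Xander
  - ticket 5 (Broken link): agent_id=1 -> matches Nate
  - ticket 6 (Crash on save): agent_id=1 -> matches Nate
  - ticket 7 (Race condition): agent_id=2 -> matches Eve
  - ticket 8 (Login fails): agent_id=2 -> matches Eve
  - ticket 9 (Wrong total): agent_id=5 -> matches Xander
All 9 rows appear; 1 has NULL agent.

SQL:
SELECT a.title, b.name AS agent
FROM tickets a
LEFT JOIN agents b ON a.agent_id = b.id

Result:
title          | agent 
---------------+-------
Wrong timezone | NULL  
Missing icon   | Iris  
Slow page load | Quinn 
Timeout error  | Xander
Broken link    | Nate  
Crash on save  | Nate  
Race condition | Eve   
Login fails    | Eve   
Wrong total    | Xander


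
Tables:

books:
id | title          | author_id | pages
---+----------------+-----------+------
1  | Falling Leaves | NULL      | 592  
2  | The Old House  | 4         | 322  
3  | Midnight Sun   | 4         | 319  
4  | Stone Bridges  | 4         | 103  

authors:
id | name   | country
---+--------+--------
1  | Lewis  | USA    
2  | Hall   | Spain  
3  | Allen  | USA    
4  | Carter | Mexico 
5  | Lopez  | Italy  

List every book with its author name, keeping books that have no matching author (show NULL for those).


LEFT JOIN keeps every row from books (the left table); where author_id has no match in authors, the author columns become NULL. Walk through each book:
  - book 1 (Falling Leaves): author_id=NULL, no match -> kept with NULL
  - book 2 (The Old House): author_id=4 -> matches Carter
  - book 3 (Midnight Sun): author_id=4 -> matches Carter
  - book 4 (Stone Bridges): author_id=4 -> matches Carter
All 4 rows appear; 1 has NULL author.

SQL:
SELECT a.title, b.name AS author
FROM books a
LEFT JOIN authors b ON a.author_id = b.id

Result:
title          | author
---------------+-------
Falling Leaves | NULL  
The Old House  | Carter
Midnight Sun   | Carter
Stone Bridges  | Carter


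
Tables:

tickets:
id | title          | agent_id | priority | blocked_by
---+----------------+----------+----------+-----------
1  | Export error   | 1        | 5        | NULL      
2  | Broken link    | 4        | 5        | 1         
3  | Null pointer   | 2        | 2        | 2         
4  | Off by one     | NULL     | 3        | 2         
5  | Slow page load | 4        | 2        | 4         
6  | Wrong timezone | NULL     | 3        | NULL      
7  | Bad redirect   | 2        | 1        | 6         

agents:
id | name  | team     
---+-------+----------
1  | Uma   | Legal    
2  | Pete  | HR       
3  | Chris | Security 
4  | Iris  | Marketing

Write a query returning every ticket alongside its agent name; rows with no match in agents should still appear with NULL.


LEFT JOIN keeps every row from tickets (the left table); where agent_id has no match in agents, the agent columns become NULL. Walk through each ticket:
  - ticket 1 (Export error): agent_id=1 -> matches Uma
  - ticket 2 (Broken link): agent_id=4 -> matches Iris
  - ticket 3 (Null pointer): agent_id=2 -> matches Pete
  - ticket 4 (Off by one): agent_id=NULL, no match -> kept with NULL
  - ticket 5 (Slow page load): agent_id=4 -> matches Iris
  - ticket 6 (Wrong timezone): agent_id=NULL, no match -> kept with NULL
  - ticket 7 (Bad redirect): agent_id=2 -> matches Pete
All 7 rows appear; 2 have NULL agent.

SQL:
SELECT a.title, b.name AS agent
FROM tickets a
LEFT JOIN agents b ON a.agent_id = b.id

Result:
title          | agent
---------------+------
Export error   | Uma  
Broken link    | Iris 
Null pointer   | Pete 
Off by one     | NULL 
Slow page load | Iris 
Wrong timezone | NULL 
Bad redirect   | Pete 


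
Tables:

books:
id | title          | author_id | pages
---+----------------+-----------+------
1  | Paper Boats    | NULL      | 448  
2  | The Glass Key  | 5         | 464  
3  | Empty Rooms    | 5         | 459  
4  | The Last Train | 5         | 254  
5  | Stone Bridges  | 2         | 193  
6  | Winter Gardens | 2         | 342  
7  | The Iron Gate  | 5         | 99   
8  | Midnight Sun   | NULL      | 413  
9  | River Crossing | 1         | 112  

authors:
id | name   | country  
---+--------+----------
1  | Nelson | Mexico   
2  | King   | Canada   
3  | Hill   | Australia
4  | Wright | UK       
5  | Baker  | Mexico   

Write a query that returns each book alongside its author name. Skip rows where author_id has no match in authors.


INNER JOIN keeps only books rows whose author_id matches an id in authors. Walk through each book:
  - book 1 (Paper Boats): author_id=NULL, no match -> dropped
  - book 2 (The Glass Key): author_id=5 -> matches Baker
  - book 3 (Empty Rooms): author_id=5 -> matches Baker
  - book 4 (The Last Train): author_id=5 -> matches Baker
  - book 5 (Stone Bridges): author_id=2 -> matches King
  - book 6 (Winter Gardens): author_id=2 -> matches King
  - book 7 (The Iron Gate): author_id=5 -> matches Baker
  - book 8 (Midnight Sun): author_id=NULL, no match -> dropped
  - book 9 (River Crossing): author_id=1 -> matches Nelson
So 2 of 9 rows are dropped.

SQL:
SELECT a.title, b.name AS author
FROM books a
INNER JOIN authors b ON a.author_id = b.id

Result:
title          | author
---------------+-------
The Glass Key  | Baker 
Empty Rooms    | Baker 
The Last Train | Baker 
Stone Bridges  | King  
Winter Gardens | King  
The Iron Gate  | Baker 
River Crossing | Nelson


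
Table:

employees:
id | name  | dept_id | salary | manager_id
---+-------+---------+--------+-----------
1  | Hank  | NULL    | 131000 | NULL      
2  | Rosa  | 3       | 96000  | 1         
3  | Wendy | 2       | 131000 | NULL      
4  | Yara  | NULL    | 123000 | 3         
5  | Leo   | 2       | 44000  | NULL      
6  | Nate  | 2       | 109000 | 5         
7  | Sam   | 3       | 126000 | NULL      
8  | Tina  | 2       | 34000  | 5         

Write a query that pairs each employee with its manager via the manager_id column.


This is a self-join: employees is joined to a second copy of itself, matching each row's manager_id to another row's id. Use LEFT JOIN so rows with manager_id=NULL are kept.
  - employee 1 (Hank): manager_id=NULL -> NULL
  - employee 2 (Rosa): manager_id=1 -> Hank
  - employee 3 (Wendy): manager_id=NULL -> NULL
  - employee 4 (Yara): manager_id=3 -> Wendy
  - employee 5 (Leo): manager_id=NULL -> NULL
  - employee 6 (Nate): manager_id=5 -> Leo
  - employee 7 (Sam): manager_id=NULL -> NULL
  - employee 8 (Tina): manager_id=5 -> Leo

SQL:
SELECT a.name AS item, b.name AS manager
FROM employees a
LEFT JOIN employees b ON a.manager_id = b.id

Result:
item  | manager
------+--------
Hank  | NULL   
Rosa  | Hank   
Wendy | NULL   
Yara  | Wendy  
Leo   | NULL   
Nate  | Leo    
Sam   | NULL   
Tina  | Leo    


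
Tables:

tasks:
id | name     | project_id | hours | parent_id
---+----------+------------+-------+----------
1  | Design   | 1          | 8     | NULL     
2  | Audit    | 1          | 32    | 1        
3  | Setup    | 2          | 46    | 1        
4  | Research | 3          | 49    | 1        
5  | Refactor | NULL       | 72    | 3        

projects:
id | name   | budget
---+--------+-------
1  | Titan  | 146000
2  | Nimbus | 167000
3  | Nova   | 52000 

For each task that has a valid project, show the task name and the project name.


INNER JOIN keeps only tasks rows whose project_id matches an id in projects. Walk through each task:
  - task 1 (Design): project_id=1 -> matches Titan
  - task 2 (Audit): project_id=1 -> matches Titan
  - task 3 (Setup): project_id=2 -> matches Nimbus
  - task 4 (Research): project_id=3 -> matches Nova
  - task 5 (Refactor): project_id=NULL, no match -> dropped
So 1 of 5 rows is dropped.

SQL:
SELECT a.name, b.name AS project
FROM tasks a
INNER JOIN projects b ON a.project_id = b.id

Result:
name     | project
---------+--------
Design   | Titan  
Audit    | Titan  
Setup    | Nimbus 
Research | Nova   


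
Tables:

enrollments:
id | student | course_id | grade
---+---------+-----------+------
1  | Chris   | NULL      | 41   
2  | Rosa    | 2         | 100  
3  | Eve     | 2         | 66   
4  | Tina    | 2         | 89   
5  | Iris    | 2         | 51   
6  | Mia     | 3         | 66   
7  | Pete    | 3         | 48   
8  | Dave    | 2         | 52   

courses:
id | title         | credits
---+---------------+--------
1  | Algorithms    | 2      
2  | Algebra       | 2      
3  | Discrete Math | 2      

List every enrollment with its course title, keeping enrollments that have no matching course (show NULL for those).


LEFT JOIN keeps every row from enrollments (the left table); where course_id has no match in courses, the course columns become NULL. Walk through each enrollment:
  - enrollment 1 (Chris): course_id=NULL, no match -> kept with NULL
  - enrollment 2 (Rosa): course_id=2 -> matches Algebra
  - enrollment 3 (Eve): course_id=2 -> matches Algebra
  - enrollment 4 (Tina): course_id=2 -> matches Algebra
  - enrollment 5 (Iris): course_id=2 -> matches Algebra
  - enrollment 6 (Mia): course_id=3 -> matches Discrete Math
  - enrollment 7 (Pete): course_id=3 -> matches Discrete Math
  - enrollment 8 (Dave): course_id=2 -> matches Algebra
All 8 rows appear; 1 has NULL course.

SQL:
SELECT a.student, b.title AS course
FROM enrollments a
LEFT JOIN courses b ON a.course_id = b.id

Result:
student | course       
--------+--------------
Chris   | NULL         
Rosa    | Algebra      
Eve     | Algebra      
Tina    | Algebra      
Iris    | Algebra      
Mia     | Discrete Math
Pete    | Discrete Math
Dave    | Algebra      


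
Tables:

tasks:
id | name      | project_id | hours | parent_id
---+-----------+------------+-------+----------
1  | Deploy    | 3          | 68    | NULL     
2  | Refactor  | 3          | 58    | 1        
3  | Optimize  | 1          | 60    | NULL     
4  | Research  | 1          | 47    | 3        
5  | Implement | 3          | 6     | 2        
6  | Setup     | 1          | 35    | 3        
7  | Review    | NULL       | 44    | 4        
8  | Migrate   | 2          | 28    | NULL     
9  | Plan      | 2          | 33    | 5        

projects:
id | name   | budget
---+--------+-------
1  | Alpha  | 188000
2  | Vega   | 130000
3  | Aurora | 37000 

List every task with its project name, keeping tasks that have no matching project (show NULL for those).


LEFT JOIN keeps every row from tasks (the left table); where project_id has no match in projects, the project columns become NULL. Walk through each task:
  - task 1 (Deploy): project_id=3 -> matches Aurora
  - task 2 (Refactor): project_id=3 -> matches Aurora
  - task 3 (Optimize): project_id=1 -> matches Alpha
  - task 4 (Research): project_id=1 -> matches Alpha
  - task 5 (Implement): project_id=3 -> matches Aurora
  - task 6 (Setup): project_id=1 -> matches Alpha
  - task 7 (Review): project_id=NULL, no match -> kept with NULL
  - task 8 (Migrate): project_id=2 -> matches Vega
  - task 9 (Plan): project_id=2 -> matches Vega
All 9 rows appear; 1 has NULL project.

SQL:
SELECT a.name, b.name AS project
FROM tasks a
LEFT JOIN projects b ON a.project_id = b.id

Result:
name      | project
----------+--------
Deploy    | Aurora 
Refactor  | Aurora 
Optimize  | Alpha  
Research  | Alpha  
Implement | Aurora 
Setup     | Alpha  
Review    | NULL   
Migrate   | Vega   
Plan      | Vega   


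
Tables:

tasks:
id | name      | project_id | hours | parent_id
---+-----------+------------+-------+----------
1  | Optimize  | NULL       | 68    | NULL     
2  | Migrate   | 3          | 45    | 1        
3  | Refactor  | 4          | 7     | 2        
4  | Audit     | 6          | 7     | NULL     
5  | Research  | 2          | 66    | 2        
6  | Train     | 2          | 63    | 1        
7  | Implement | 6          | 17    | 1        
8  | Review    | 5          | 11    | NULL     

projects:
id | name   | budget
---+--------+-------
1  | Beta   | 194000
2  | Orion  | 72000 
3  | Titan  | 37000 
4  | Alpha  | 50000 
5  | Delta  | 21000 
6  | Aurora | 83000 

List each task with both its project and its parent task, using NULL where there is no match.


Two LEFT JOINs from the same base table tasks: one to projects via project_id, one to tasks itself via parent_id. Both are LEFT so every task is preserved.
Match against projects:
  - task 1 (Optimize): project_id=NULL, no match -> kept with NULL
  - task 2 (Migrate): project_id=3 -> matches Titan
  - task 3 (Refactor): project_id=4 -> matches Alpha
  - task 4 (Audit): project_id=6 -> matches Aurora
  - task 5 (Research): project_id=2 -> matches Orion
  - task 6 (Train): project_id=2 -> matches Orion
  - task 7 (Implement): project_id=6 -> matches Aurora
  - task 8 (Review): project_id=5 -> matches Delta
Match against tasks (self):
  - task 1 (Optimize): parent_id=NULL -> NULL
  - task 2 (Migrate): parent_id=1 -> Optimize
  - task 3 (Refactor): parent_id=2 -> Migrate
  - task 4 (Audit): parent_id=NULL -> NULL
  - task 5 (Research): parent_id=2 -> Migrate
  - task 6 (Train): parent_id=1 -> Optimize
  - task 7 (Implement): parent_id=1 -> Optimize
  - task 8 (Review): parent_id=NULL -> NULL

SQL:
SELECT a.name, b.name AS project, c.name AS parent
FROM tasks a
LEFT JOIN projects b ON a.project_id = b.id
LEFT JOIN tasks c ON a.parent_id = c.id

Result:
name      | project | parent  
----------+---------+---------
Optimize  | NULL    | NULL    
Migrate   | Titan   | Optimize
Refactor  | Alpha   | Migrate 
Audit     | Aurora  | NULL    
Research  | Orion   | Migrate 
Train     | Orion   | Optimize
Implement | Aurora  | Optimize
Review    | Delta   | NULL    


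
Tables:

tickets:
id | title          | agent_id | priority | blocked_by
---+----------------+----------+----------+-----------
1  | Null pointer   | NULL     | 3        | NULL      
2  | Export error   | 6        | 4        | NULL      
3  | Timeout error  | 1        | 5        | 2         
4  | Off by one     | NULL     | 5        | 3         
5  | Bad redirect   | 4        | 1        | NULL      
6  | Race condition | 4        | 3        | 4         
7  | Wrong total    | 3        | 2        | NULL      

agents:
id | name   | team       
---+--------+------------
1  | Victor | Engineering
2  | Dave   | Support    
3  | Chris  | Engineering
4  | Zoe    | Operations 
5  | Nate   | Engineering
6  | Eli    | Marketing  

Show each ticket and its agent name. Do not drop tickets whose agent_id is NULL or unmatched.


LEFT JOIN keeps every row from tickets (the left table); where agent_id has no match in agents, the agent columns become NULL. Walk through each ticket:
  - ticket 1 (Null pointer): agent_id=NULL, no match -> kept with NULL
  - ticket 2 (Export error): agent_id=6 -> matches Eli
  - ticket 3 (Timeout error): agent_id=1 -> matches Victor
  - ticket 4 (Off by one): agent_id=NULL, no match -> kept with NULL
  - ticket 5 (Bad redirect): agent_id=4 -> matches Zoe
  - ticket 6 (Race condition): agent_id=4 -> matches Zoe
  - ticket 7 (Wrong total): agent_id=3 -> matches Chris
All 7 rows appear; 2 have NULL agent.

SQL:
SELECT a.title, b.name AS agent
FROM tickets a
LEFT JOIN agents b ON a.agent_id = b.id

Result:
title          | agent 
---------------+-------
Null pointer   | NULL  
Export error   | Eli   
Timeout error  | Victor
Off by one     | NULL  
Bad redirect   | Zoe   
Race condition | Zoe   
Wrong total    | Chris 
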